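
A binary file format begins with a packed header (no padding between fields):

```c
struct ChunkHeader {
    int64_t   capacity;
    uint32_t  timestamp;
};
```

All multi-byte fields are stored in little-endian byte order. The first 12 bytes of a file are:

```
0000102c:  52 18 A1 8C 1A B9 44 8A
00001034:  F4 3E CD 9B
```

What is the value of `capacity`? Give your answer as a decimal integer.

`capacity` is the first field, at byte offset 0, occupying 8 bytes.
Bytes at offsets 0..7: 52 18 A1 8C 1A B9 44 8A.
Little-endian stores the least-significant byte at the lowest address.
Reassemble most-significant byte first: 8A 44 B9 1A 8C A1 18 52 → 0x8A44B91A8CA11852.
Top bit is set, so as a signed 64-bit value this is 0x8A44B91A8CA11852 − 2^64 = -8483452274379515822.

-8483452274379515822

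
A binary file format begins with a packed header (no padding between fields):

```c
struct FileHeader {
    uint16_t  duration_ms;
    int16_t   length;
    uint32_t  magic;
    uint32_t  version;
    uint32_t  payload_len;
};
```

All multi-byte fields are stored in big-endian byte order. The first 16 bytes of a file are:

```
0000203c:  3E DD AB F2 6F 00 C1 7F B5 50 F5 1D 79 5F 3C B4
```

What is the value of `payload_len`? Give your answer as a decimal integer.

`payload_len` follows `duration_ms` (2 B), `length` (2 B), `magic` (4 B), `version` (4 B), so it starts at offset 2 + 2 + 4 + 4 = 12 and occupies 4 bytes.
Bytes at offsets 12..15: 79 5F 3C B4.
Big-endian stores the most-significant byte at the lowest address.
The bytes are already most-significant first: 0x795F3CB4.
0x795F3CB4 = 2036284596.

2036284596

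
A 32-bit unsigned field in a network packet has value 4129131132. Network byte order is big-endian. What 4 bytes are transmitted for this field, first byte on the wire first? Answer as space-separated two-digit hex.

F6 1D 8A 7C

4129131132 in hexadecimal, padded to 32 bits, is 0xF61D8A7C.
Split into bytes (most-significant first): F6 1D 8A 7C.
Big-endian: lowest address holds the most-significant byte.
So the memory order matches the most-significant-first order: F6 1D 8A 7C.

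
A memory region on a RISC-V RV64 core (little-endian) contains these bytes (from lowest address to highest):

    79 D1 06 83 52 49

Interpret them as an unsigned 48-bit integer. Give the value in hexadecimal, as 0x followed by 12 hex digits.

Little-endian stores the least-significant byte at the lowest address.
Reassemble most-significant byte first: 49 52 83 06 D1 79 → 0x49528306D179.

0x49528306D179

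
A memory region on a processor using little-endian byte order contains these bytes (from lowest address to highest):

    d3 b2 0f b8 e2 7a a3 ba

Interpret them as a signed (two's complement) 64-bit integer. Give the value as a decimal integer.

-4998016047281884461

Little-endian: lowest address holds the least-significant byte.
Reassemble most-significant byte first: BA A3 7A E2 B8 0F B2 D3 → 0xBAA37AE2B80FB2D3.
Top bit is set, so as a signed 64-bit value this is 0xBAA37AE2B80FB2D3 − 2^64 = -4998016047281884461.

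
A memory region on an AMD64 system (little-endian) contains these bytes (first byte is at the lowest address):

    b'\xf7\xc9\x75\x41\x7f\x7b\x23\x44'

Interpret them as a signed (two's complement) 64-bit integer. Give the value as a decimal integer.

4909903805253274103

Little-endian stores the least-significant byte at the lowest address.
Reassemble most-significant byte first: 44 23 7B 7F 41 75 C9 F7 → 0x44237B7F4175C9F7.
0x44237B7F4175C9F7 = 4909903805253274103.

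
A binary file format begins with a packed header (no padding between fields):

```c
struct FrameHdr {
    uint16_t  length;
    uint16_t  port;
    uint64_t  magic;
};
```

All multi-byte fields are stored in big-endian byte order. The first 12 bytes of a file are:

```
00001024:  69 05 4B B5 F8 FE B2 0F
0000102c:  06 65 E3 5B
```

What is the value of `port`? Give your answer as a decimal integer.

`port` follows `length` (2 bytes), so it starts at byte offset 2 and occupies 2 bytes.
Bytes at offsets 2..3: 4B B5.
In big-endian order the high byte comes first in memory.
The bytes are already most-significant first: 0x4BB5.
0x4BB5 = 19381.

19381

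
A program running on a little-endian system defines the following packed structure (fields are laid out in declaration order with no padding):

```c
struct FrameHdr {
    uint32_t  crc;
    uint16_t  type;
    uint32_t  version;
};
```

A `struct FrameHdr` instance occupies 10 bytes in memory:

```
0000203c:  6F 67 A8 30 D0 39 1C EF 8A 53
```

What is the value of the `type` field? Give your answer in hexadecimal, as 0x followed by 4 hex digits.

`type` follows `crc` (4 bytes), so it starts at byte offset 4 and occupies 2 bytes.
Bytes at offsets 4..5: D0 39.
In little-endian order the low byte comes first in memory.
Reassemble most-significant byte first: 39 D0 → 0x39D0.

0x39D0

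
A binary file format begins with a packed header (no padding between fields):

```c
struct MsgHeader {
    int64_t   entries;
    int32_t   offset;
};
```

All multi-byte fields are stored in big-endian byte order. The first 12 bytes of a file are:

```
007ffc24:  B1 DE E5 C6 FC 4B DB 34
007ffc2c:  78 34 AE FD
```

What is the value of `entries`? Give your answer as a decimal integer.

-5629809841367426252

`entries` is the first field, at byte offset 0, occupying 8 bytes.
Bytes at offsets 0..7: B1 DE E5 C6 FC 4B DB 34.
Big-endian: lowest address holds the most-significant byte.
The bytes are already most-significant first: 0xB1DEE5C6FC4BDB34.
Top bit is set, so as a signed 64-bit value this is 0xB1DEE5C6FC4BDB34 − 2^64 = -5629809841367426252.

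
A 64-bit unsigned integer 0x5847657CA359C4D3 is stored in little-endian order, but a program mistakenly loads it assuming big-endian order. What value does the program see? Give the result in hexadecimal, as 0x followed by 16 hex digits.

0xD3C459A37C654758

Stored little-endian, the bytes at ascending addresses are D3 C4 59 A3 7C 65 47 58.
Read back as big-endian, the last byte is least significant, giving 0xD3C459A37C654758.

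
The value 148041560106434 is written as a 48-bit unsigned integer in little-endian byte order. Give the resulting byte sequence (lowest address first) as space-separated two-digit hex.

C2 25 9A 9C A4 86

148041560106434 in hexadecimal, padded to 48 bits, is 0x86A49C9A25C2.
Split into bytes (most-significant first): 86 A4 9C 9A 25 C2.
Little-endian stores the least-significant byte at the lowest address.
So at ascending addresses the bytes are C2 25 9A 9C A4 86.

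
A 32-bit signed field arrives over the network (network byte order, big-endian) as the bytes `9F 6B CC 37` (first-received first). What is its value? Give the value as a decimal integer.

Big-endian: lowest address holds the most-significant byte.
The bytes are already most-significant first: 0x9F6BCC37.
Top bit is set, so as a signed 32-bit value this is 0x9F6BCC37 − 2^32 = -1620325321.

-1620325321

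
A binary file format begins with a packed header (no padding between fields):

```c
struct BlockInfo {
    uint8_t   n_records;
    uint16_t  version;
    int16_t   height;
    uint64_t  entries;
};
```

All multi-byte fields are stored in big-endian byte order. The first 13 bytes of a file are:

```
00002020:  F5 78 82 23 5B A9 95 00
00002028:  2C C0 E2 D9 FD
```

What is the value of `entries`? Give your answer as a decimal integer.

12219673356154362365

`entries` follows `n_records` (1 B), `version` (2 B), `height` (2 B), so it starts at offset 1 + 2 + 2 = 5 and occupies 8 bytes.
Bytes at offsets 5..12: A9 95 00 2C C0 E2 D9 FD.
In big-endian order the high byte comes first in memory.
The bytes are already most-significant first: 0xA995002CC0E2D9FD.
0xA995002CC0E2D9FD = 12219673356154362365.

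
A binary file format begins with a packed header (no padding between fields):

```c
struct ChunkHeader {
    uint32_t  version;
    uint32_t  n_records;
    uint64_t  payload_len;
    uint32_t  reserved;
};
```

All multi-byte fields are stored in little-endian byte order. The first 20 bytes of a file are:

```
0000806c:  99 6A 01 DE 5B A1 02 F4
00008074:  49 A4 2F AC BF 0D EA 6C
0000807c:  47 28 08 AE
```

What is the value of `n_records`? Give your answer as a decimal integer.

`n_records` follows `version` (4 bytes), so it starts at byte offset 4 and occupies 4 bytes.
Bytes at offsets 4..7: 5B A1 02 F4.
Little-endian: lowest address holds the least-significant byte.
Reassemble most-significant byte first: F4 02 A1 5B → 0xF402A15B.
0xF402A15B = 4093813083.

4093813083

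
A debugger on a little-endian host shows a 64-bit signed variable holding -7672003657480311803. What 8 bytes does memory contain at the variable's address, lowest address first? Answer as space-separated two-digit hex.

05 6C 63 50 52 91 87 95

Two's complement of -7672003657480311803 in 64 bits: 7672003657480311803 = 0x6A786EADAF9C93FB; invert → 0x9587915250636C04; add 1 → 0x9587915250636C05.
Split into bytes (most-significant first): 95 87 91 52 50 63 6C 05.
Little-endian: lowest address holds the least-significant byte.
So at ascending addresses the bytes are 05 6C 63 50 52 91 87 95.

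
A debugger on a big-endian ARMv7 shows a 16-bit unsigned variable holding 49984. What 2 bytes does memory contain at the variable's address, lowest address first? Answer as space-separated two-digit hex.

49984 in hexadecimal, padded to 16 bits, is 0xC340.
Split into bytes (most-significant first): C3 40.
In big-endian order the high byte comes first in memory.
So the memory order matches the most-significant-first order: C3 40.

C3 40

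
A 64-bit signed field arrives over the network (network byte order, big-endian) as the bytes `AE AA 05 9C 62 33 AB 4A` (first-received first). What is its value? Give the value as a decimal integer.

Big-endian stores the most-significant byte at the lowest address.
The bytes are already most-significant first: 0xAEAA059C6233AB4A.
Top bit is set, so as a signed 64-bit value this is 0xAEAA059C6233AB4A − 2^64 = -5860865795848688822.

-5860865795848688822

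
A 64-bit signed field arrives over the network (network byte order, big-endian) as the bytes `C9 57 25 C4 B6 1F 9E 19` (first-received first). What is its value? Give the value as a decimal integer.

Big-endian: lowest address holds the most-significant byte.
The bytes are already most-significant first: 0xC95725C4B61F9E19.
Top bit is set, so as a signed 64-bit value this is 0xC95725C4B61F9E19 − 2^64 = -3938637822312866279.

-3938637822312866279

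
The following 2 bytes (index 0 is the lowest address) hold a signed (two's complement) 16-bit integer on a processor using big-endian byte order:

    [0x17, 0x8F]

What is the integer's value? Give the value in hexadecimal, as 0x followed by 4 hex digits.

In big-endian order the high byte comes first in memory.
The bytes are already most-significant first: 0x178F.

0x178F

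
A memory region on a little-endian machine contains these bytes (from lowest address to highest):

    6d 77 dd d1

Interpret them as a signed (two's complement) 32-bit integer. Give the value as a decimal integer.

-774015123

In little-endian order the low byte comes first in memory.
Reassemble most-significant byte first: D1 DD 77 6D → 0xD1DD776D.
Top bit is set, so as a signed 32-bit value this is 0xD1DD776D − 2^32 = -774015123.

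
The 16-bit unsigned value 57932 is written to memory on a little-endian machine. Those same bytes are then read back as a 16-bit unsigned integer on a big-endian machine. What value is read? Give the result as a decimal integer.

57932 in 16-bit hexadecimal is 0xE24C.
Stored little-endian, the bytes at ascending addresses are 4C E2.
Read back as big-endian, the last byte is least significant, giving 0x4CE2.
0x4CE2 = 19682.

19682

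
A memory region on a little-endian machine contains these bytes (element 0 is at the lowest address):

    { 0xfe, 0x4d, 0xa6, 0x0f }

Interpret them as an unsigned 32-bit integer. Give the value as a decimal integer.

In little-endian order the low byte comes first in memory.
Reassemble most-significant byte first: 0F A6 4D FE → 0x0FA64DFE.
0x0FA64DFE = 262557182.

262557182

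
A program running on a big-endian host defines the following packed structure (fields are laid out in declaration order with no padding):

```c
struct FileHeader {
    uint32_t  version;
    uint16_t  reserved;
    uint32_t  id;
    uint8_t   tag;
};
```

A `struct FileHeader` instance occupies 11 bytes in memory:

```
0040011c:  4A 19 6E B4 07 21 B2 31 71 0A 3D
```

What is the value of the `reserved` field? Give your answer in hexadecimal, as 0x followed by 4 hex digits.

0x0721

`reserved` follows `version` (4 bytes), so it starts at byte offset 4 and occupies 2 bytes.
Bytes at offsets 4..5: 07 21.
Big-endian stores the most-significant byte at the lowest address.
The bytes are already most-significant first: 0x0721.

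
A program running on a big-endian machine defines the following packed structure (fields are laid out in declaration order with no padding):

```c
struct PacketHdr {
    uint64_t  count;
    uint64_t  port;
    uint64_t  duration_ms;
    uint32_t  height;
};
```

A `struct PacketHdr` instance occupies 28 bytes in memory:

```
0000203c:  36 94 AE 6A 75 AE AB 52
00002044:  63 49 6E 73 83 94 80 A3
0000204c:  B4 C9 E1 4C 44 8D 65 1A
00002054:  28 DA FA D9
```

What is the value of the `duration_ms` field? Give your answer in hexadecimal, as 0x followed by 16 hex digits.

0xB4C9E14C448D651A

`duration_ms` follows `count` (8 B), `port` (8 B), so it starts at offset 8 + 8 = 16 and occupies 8 bytes.
Bytes at offsets 16..23: B4 C9 E1 4C 44 8D 65 1A.
Big-endian: lowest address holds the most-significant byte.
The bytes are already most-significant first: 0xB4C9E14C448D651A.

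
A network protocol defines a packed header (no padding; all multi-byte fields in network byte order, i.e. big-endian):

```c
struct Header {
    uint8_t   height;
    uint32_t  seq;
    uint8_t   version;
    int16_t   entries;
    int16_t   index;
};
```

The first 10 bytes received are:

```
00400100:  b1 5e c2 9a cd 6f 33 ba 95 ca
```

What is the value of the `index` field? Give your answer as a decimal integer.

-27190

`index` follows `height` (1 B), `seq` (4 B), `version` (1 B), `entries` (2 B), so it starts at offset 1 + 4 + 1 + 2 = 8 and occupies 2 bytes.
Bytes at offsets 8..9: 95 CA.
Big-endian: lowest address holds the most-significant byte.
The bytes are already most-significant first: 0x95CA.
Top bit is set, so as a signed 16-bit value this is 0x95CA − 2^16 = -27190.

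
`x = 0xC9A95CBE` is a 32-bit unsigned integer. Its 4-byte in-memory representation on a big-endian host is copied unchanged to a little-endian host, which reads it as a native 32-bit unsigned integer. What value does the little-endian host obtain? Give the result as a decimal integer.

3193743817

Stored big-endian, the bytes at ascending addresses are C9 A9 5C BE.
Read back as little-endian, the first byte is least significant, giving 0xBE5CA9C9.
0xBE5CA9C9 = 3193743817.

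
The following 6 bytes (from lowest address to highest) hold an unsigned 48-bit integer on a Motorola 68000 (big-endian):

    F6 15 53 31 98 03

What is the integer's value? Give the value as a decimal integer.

Big-endian stores the most-significant byte at the lowest address.
The bytes are already most-significant first: 0xF61553319803.
0xF61553319803 = 270571450505219.

270571450505219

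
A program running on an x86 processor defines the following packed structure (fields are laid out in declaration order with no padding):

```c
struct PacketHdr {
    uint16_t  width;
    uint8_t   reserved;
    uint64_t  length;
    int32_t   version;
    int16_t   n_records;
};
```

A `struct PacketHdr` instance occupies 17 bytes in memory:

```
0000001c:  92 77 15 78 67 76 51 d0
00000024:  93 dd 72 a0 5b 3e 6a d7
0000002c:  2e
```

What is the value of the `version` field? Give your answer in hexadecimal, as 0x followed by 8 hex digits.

0x6A3E5BA0

`version` follows `width` (2 B), `reserved` (1 B), `length` (8 B), so it starts at offset 2 + 1 + 8 = 11 and occupies 4 bytes.
Bytes at offsets 11..14: A0 5B 3E 6A.
Little-endian: lowest address holds the least-significant byte.
Reassemble most-significant byte first: 6A 3E 5B A0 → 0x6A3E5BA0.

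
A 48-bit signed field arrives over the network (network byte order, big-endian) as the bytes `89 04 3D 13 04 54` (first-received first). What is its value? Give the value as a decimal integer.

Big-endian stores the most-significant byte at the lowest address.
The bytes are already most-significant first: 0x89043D130454.
Top bit is set, so as a signed 48-bit value this is 0x89043D130454 − 2^48 = -130823679179692.

-130823679179692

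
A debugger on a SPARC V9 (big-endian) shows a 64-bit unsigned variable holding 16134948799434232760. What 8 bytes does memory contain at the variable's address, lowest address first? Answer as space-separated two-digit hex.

16134948799434232760 in hexadecimal, padded to 64 bits, is 0xDFEADA724B6493B8.
Split into bytes (most-significant first): DF EA DA 72 4B 64 93 B8.
Big-endian stores the most-significant byte at the lowest address.
So the memory order matches the most-significant-first order: DF EA DA 72 4B 64 93 B8.

DF EA DA 72 4B 64 93 B8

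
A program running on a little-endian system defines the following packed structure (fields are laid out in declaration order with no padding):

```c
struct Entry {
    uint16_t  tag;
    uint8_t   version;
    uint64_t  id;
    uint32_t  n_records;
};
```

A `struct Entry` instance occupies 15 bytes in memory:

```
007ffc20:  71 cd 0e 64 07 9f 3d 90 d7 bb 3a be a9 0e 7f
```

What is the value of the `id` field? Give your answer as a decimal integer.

4232213289353807716

`id` follows `tag` (2 B), `version` (1 B), so it starts at offset 2 + 1 = 3 and occupies 8 bytes.
Bytes at offsets 3..10: 64 07 9F 3D 90 D7 BB 3A.
In little-endian order the low byte comes first in memory.
Reassemble most-significant byte first: 3A BB D7 90 3D 9F 07 64 → 0x3ABBD7903D9F0764.
0x3ABBD7903D9F0764 = 4232213289353807716.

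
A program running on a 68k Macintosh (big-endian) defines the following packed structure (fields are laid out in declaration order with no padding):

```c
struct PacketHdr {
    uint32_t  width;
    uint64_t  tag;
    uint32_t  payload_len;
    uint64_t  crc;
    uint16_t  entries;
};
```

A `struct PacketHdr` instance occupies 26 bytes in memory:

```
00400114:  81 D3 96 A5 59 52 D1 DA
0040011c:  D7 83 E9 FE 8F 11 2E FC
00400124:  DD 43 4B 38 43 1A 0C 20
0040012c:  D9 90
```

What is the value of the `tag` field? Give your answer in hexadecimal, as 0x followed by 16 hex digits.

0x5952D1DAD783E9FE

`tag` follows `width` (4 bytes), so it starts at byte offset 4 and occupies 8 bytes.
Bytes at offsets 4..11: 59 52 D1 DA D7 83 E9 FE.
In big-endian order the high byte comes first in memory.
The bytes are already most-significant first: 0x5952D1DAD783E9FE.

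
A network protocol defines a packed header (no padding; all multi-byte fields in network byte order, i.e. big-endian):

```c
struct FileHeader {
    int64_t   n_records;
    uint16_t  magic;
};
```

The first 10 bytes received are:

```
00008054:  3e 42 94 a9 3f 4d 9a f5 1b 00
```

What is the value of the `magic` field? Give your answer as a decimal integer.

`magic` follows `n_records` (8 bytes), so it starts at byte offset 8 and occupies 2 bytes.
Bytes at offsets 8..9: 1B 00.
In big-endian order the high byte comes first in memory.
The bytes are already most-significant first: 0x1B00.
0x1B00 = 6912.

6912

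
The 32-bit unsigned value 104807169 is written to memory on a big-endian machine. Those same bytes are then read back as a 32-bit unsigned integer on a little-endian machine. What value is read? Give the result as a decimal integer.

20659974

104807169 in 32-bit hexadecimal is 0x063F3B01.
Stored big-endian, the bytes at ascending addresses are 06 3F 3B 01.
Read back as little-endian, the first byte is least significant, giving 0x013B3F06.
0x013B3F06 = 20659974.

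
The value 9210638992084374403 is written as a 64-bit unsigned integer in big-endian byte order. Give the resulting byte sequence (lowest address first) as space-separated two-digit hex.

9210638992084374403 in hexadecimal, padded to 64 bits, is 0x7FD2C35CFD8D1383.
Split into bytes (most-significant first): 7F D2 C3 5C FD 8D 13 83.
Big-endian stores the most-significant byte at the lowest address.
So the memory order matches the most-significant-first order: 7F D2 C3 5C FD 8D 13 83.

7F D2 C3 5C FD 8D 13 83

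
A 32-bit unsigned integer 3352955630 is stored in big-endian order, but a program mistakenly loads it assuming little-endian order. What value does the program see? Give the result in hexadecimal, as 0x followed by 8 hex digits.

0xEE0ADAC7

3352955630 in 32-bit hexadecimal is 0xC7DA0AEE.
Stored big-endian, the bytes at ascending addresses are C7 DA 0A EE.
Read back as little-endian, the first byte is least significant, giving 0xEE0ADAC7.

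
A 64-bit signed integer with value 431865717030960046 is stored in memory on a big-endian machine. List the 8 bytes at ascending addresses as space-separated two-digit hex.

05 FE 4B 94 DE 4C BB AE

431865717030960046 in hexadecimal, padded to 64 bits, is 0x05FE4B94DE4CBBAE.
Split into bytes (most-significant first): 05 FE 4B 94 DE 4C BB AE.
Big-endian: lowest address holds the most-significant byte.
So the memory order matches the most-significant-first order: 05 FE 4B 94 DE 4C BB AE.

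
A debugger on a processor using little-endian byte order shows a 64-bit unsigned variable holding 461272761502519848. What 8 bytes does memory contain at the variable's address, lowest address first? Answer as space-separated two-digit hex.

28 D2 EB F5 21 C5 66 06

461272761502519848 in hexadecimal, padded to 64 bits, is 0x0666C521F5EBD228.
Split into bytes (most-significant first): 06 66 C5 21 F5 EB D2 28.
In little-endian order the low byte comes first in memory.
So at ascending addresses the bytes are 28 D2 EB F5 21 C5 66 06.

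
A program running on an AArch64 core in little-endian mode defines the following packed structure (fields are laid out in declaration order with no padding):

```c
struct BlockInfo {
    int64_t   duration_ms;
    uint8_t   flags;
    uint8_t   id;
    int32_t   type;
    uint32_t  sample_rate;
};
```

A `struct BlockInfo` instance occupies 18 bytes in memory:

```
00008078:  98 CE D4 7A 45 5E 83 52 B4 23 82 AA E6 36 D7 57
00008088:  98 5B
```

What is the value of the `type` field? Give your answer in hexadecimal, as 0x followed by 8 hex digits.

`type` follows `duration_ms` (8 B), `flags` (1 B), `id` (1 B), so it starts at offset 8 + 1 + 1 = 10 and occupies 4 bytes.
Bytes at offsets 10..13: 82 AA E6 36.
Little-endian: lowest address holds the least-significant byte.
Reassemble most-significant byte first: 36 E6 AA 82 → 0x36E6AA82.

0x36E6AA82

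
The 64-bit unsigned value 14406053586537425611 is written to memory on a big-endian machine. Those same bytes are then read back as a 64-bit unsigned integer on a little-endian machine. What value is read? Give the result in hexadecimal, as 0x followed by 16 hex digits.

0xCB2ACE106995ECC7

14406053586537425611 in 64-bit hexadecimal is 0xC7EC956910CE2ACB.
Stored big-endian, the bytes at ascending addresses are C7 EC 95 69 10 CE 2A CB.
Read back as little-endian, the first byte is least significant, giving 0xCB2ACE106995ECC7.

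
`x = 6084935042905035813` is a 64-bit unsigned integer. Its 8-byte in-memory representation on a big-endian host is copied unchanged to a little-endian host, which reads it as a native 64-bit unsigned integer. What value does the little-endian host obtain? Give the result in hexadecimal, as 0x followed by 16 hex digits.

0x2554AEA12E087254

6084935042905035813 in 64-bit hexadecimal is 0x5472082EA1AE5425.
Stored big-endian, the bytes at ascending addresses are 54 72 08 2E A1 AE 54 25.
Read back as little-endian, the first byte is least significant, giving 0x2554AEA12E087254.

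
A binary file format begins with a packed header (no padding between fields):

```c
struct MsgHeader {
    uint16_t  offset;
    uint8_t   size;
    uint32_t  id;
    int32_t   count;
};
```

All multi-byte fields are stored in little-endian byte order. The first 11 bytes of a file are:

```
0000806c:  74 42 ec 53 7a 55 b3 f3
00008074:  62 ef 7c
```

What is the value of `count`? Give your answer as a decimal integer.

`count` follows `offset` (2 B), `size` (1 B), `id` (4 B), so it starts at offset 2 + 1 + 4 = 7 and occupies 4 bytes.
Bytes at offsets 7..10: F3 62 EF 7C.
In little-endian order the low byte comes first in memory.
Reassemble most-significant byte first: 7C EF 62 F3 → 0x7CEF62F3.
0x7CEF62F3 = 2096063219.

2096063219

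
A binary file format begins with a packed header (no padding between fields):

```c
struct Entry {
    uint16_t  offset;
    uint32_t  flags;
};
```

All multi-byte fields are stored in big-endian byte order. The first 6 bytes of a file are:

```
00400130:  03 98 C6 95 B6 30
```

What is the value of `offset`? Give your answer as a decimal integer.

`offset` is the first field, at byte offset 0, occupying 2 bytes.
Bytes at offsets 0..1: 03 98.
In big-endian order the high byte comes first in memory.
The bytes are already most-significant first: 0x0398.
0x0398 = 920.

920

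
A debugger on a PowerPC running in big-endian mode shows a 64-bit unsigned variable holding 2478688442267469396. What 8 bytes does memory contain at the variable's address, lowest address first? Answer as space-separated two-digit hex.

2478688442267469396 in hexadecimal, padded to 64 bits, is 0x226612016E380654.
Split into bytes (most-significant first): 22 66 12 01 6E 38 06 54.
In big-endian order the high byte comes first in memory.
So the memory order matches the most-significant-first order: 22 66 12 01 6E 38 06 54.

22 66 12 01 6E 38 06 54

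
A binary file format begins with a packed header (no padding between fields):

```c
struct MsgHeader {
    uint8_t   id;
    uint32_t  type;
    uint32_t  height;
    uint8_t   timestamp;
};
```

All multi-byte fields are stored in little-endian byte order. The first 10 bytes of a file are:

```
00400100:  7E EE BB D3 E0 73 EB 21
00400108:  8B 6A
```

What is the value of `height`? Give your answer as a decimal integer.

2334255987

`height` follows `id` (1 B), `type` (4 B), so it starts at offset 1 + 4 = 5 and occupies 4 bytes.
Bytes at offsets 5..8: 73 EB 21 8B.
Little-endian: lowest address holds the least-significant byte.
Reassemble most-significant byte first: 8B 21 EB 73 → 0x8B21EB73.
0x8B21EB73 = 2334255987.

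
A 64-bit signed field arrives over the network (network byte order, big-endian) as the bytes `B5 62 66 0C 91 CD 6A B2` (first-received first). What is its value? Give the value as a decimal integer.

Big-endian stores the most-significant byte at the lowest address.
The bytes are already most-significant first: 0xB562660C91CD6AB2.
Top bit is set, so as a signed 64-bit value this is 0xB562660C91CD6AB2 − 2^64 = -5376622800955151694.

-5376622800955151694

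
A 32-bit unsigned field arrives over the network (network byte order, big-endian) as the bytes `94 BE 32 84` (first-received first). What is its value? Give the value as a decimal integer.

2495492740

Big-endian stores the most-significant byte at the lowest address.
The bytes are already most-significant first: 0x94BE3284.
0x94BE3284 = 2495492740.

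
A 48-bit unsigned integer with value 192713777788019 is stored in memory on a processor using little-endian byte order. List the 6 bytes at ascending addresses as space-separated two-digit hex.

192713777788019 in hexadecimal, padded to 48 bits, is 0xAF45AC44B473.
Split into bytes (most-significant first): AF 45 AC 44 B4 73.
Little-endian stores the least-significant byte at the lowest address.
So at ascending addresses the bytes are 73 B4 44 AC 45 AF.

73 B4 44 AC 45 AF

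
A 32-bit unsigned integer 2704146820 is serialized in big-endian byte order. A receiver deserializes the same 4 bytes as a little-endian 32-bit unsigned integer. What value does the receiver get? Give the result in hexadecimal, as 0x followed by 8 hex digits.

0x84012EA1

2704146820 in 32-bit hexadecimal is 0xA12E0184.
Stored big-endian, the bytes at ascending addresses are A1 2E 01 84.
Read back as little-endian, the first byte is least significant, giving 0x84012EA1.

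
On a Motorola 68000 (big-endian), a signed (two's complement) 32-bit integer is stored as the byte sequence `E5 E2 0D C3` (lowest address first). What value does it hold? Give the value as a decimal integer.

-438170173

In big-endian order the high byte comes first in memory.
The bytes are already most-significant first: 0xE5E20DC3.
Top bit is set, so as a signed 32-bit value this is 0xE5E20DC3 − 2^32 = -438170173.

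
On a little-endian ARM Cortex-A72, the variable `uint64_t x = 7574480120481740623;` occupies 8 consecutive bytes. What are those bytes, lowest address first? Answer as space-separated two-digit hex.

7574480120481740623 in hexadecimal, padded to 64 bits, is 0x691DF589CB92774F.
Split into bytes (most-significant first): 69 1D F5 89 CB 92 77 4F.
Little-endian: lowest address holds the least-significant byte.
So at ascending addresses the bytes are 4F 77 92 CB 89 F5 1D 69.

4F 77 92 CB 89 F5 1D 69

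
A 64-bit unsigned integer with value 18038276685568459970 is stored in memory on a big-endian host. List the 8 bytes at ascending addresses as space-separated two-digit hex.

18038276685568459970 in hexadecimal, padded to 64 bits, is 0xFA54D5131B84C4C2.
Split into bytes (most-significant first): FA 54 D5 13 1B 84 C4 C2.
Big-endian stores the most-significant byte at the lowest address.
So the memory order matches the most-significant-first order: FA 54 D5 13 1B 84 C4 C2.

FA 54 D5 13 1B 84 C4 C2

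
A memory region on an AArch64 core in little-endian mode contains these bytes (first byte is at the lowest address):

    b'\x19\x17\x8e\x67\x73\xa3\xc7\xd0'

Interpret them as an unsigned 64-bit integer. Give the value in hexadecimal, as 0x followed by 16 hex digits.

Little-endian stores the least-significant byte at the lowest address.
Reassemble most-significant byte first: D0 C7 A3 73 67 8E 17 19 → 0xD0C7A373678E1719.

0xD0C7A373678E1719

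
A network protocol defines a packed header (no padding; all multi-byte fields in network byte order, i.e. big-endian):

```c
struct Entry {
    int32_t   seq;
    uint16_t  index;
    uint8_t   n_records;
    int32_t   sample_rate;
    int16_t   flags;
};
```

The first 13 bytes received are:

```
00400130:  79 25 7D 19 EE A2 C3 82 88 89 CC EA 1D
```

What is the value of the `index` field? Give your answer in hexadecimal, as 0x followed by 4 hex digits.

`index` follows `seq` (4 bytes), so it starts at byte offset 4 and occupies 2 bytes.
Bytes at offsets 4..5: EE A2.
In big-endian order the high byte comes first in memory.
The bytes are already most-significant first: 0xEEA2.

0xEEA2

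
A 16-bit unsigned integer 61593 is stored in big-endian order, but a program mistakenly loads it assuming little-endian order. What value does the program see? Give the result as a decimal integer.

39408

61593 in 16-bit hexadecimal is 0xF099.
Stored big-endian, the bytes at ascending addresses are F0 99.
Read back as little-endian, the first byte is least significant, giving 0x99F0.
0x99F0 = 39408.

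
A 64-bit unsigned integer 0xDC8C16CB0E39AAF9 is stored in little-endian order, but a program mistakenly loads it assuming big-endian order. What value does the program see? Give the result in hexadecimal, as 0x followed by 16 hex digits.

0xF9AA390ECB168CDC

Stored little-endian, the bytes at ascending addresses are F9 AA 39 0E CB 16 8C DC.
Read back as big-endian, the last byte is least significant, giving 0xF9AA390ECB168CDC.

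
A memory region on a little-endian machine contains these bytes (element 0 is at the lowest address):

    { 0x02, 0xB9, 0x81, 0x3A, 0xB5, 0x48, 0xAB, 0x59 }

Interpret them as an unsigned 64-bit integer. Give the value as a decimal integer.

Little-endian: lowest address holds the least-significant byte.
Reassemble most-significant byte first: 59 AB 48 B5 3A 81 B9 02 → 0x59AB48B53A81B902.
0x59AB48B53A81B902 = 6461338033600968962.

6461338033600968962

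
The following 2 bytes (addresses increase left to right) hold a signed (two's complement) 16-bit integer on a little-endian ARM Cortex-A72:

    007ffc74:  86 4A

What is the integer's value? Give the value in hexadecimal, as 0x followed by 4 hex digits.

Little-endian stores the least-significant byte at the lowest address.
Reassemble most-significant byte first: 4A 86 → 0x4A86.

0x4A86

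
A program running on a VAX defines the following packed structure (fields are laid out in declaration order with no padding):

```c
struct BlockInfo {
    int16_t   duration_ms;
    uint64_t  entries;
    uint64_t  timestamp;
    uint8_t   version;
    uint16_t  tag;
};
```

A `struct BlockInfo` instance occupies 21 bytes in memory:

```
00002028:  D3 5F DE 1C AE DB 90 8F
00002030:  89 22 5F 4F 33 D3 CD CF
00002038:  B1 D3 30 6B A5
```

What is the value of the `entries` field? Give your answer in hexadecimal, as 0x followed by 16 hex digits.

0x22898F90DBAE1CDE

`entries` follows `duration_ms` (2 bytes), so it starts at byte offset 2 and occupies 8 bytes.
Bytes at offsets 2..9: DE 1C AE DB 90 8F 89 22.
Little-endian: lowest address holds the least-significant byte.
Reassemble most-significant byte first: 22 89 8F 90 DB AE 1C DE → 0x22898F90DBAE1CDE.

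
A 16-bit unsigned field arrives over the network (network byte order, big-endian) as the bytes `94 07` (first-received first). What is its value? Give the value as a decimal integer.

37895

In big-endian order the high byte comes first in memory.
The bytes are already most-significant first: 0x9407.
0x9407 = 37895.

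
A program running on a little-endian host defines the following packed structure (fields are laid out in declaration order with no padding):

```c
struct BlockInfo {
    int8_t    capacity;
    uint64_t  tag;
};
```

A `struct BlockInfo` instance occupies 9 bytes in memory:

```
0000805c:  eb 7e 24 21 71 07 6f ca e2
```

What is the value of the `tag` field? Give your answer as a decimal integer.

`tag` follows `capacity` (1 byte), so it starts at byte offset 1 and occupies 8 bytes.
Bytes at offsets 1..8: 7E 24 21 71 07 6F CA E2.
Little-endian stores the least-significant byte at the lowest address.
Reassemble most-significant byte first: E2 CA 6F 07 71 21 24 7E → 0xE2CA6F077121247E.
0xE2CA6F077121247E = 16341996275620717694.

16341996275620717694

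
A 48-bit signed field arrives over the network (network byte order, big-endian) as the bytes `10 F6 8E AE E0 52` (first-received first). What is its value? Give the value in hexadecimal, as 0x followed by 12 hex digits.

Big-endian stores the most-significant byte at the lowest address.
The bytes are already most-significant first: 0x10F68EAEE052.

0x10F68EAEE052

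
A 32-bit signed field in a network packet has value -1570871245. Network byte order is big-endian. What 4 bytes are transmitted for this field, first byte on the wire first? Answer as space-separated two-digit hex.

Two's complement of -1570871245 in 32 bits: 1570871245 = 0x5DA197CD; invert → 0xA25E6832; add 1 → 0xA25E6833.
Split into bytes (most-significant first): A2 5E 68 33.
In big-endian order the high byte comes first in memory.
So the memory order matches the most-significant-first order: A2 5E 68 33.

A2 5E 68 33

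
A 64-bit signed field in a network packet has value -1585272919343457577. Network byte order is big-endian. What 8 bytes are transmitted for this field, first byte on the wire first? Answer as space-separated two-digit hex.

E9 FF FA AD D2 7C 9A D7

Two's complement of -1585272919343457577 in 64 bits: 1585272919343457577 = 0x160005522D836529; invert → 0xE9FFFAADD27C9AD6; add 1 → 0xE9FFFAADD27C9AD7.
Split into bytes (most-significant first): E9 FF FA AD D2 7C 9A D7.
Big-endian stores the most-significant byte at the lowest address.
So the memory order matches the most-significant-first order: E9 FF FA AD D2 7C 9A D7.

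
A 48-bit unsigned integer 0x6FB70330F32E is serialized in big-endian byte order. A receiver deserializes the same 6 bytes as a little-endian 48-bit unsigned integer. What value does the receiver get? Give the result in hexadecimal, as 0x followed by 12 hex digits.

0x2EF33003B76F

Stored big-endian, the bytes at ascending addresses are 6F B7 03 30 F3 2E.
Read back as little-endian, the first byte is least significant, giving 0x2EF33003B76F.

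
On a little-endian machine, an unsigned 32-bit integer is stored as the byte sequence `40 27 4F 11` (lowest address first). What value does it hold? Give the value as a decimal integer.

Little-endian: lowest address holds the least-significant byte.
Reassemble most-significant byte first: 11 4F 27 40 → 0x114F2740.
0x114F2740 = 290400064.

290400064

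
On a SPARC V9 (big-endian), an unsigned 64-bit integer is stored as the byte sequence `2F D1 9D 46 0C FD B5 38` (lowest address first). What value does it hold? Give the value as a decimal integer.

Big-endian stores the most-significant byte at the lowest address.
The bytes are already most-significant first: 0x2FD19D460CFDB538.
0x2FD19D460CFDB538 = 3445708114106365240.

3445708114106365240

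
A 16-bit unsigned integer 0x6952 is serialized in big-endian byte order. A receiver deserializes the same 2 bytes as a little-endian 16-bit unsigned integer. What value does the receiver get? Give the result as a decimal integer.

Stored big-endian, the bytes at ascending addresses are 69 52.
Read back as little-endian, the first byte is least significant, giving 0x5269.
0x5269 = 21097.

21097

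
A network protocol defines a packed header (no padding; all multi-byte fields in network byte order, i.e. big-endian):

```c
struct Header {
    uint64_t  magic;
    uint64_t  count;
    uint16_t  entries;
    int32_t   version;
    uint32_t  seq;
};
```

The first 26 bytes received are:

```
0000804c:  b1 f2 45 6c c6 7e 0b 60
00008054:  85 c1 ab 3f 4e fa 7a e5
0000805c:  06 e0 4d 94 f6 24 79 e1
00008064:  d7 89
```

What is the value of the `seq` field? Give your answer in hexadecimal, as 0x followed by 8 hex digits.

`seq` follows `magic` (8 B), `count` (8 B), `entries` (2 B), `version` (4 B), so it starts at offset 8 + 8 + 2 + 4 = 22 and occupies 4 bytes.
Bytes at offsets 22..25: 79 E1 D7 89.
In big-endian order the high byte comes first in memory.
The bytes are already most-significant first: 0x79E1D789.

0x79E1D789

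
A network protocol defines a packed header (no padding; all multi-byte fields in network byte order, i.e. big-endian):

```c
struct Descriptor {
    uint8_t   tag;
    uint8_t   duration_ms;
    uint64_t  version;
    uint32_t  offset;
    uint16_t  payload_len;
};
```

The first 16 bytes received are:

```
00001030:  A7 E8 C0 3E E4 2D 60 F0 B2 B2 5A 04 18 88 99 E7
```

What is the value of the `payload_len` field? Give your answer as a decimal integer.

`payload_len` follows `tag` (1 B), `duration_ms` (1 B), `version` (8 B), `offset` (4 B), so it starts at offset 1 + 1 + 8 + 4 = 14 and occupies 2 bytes.
Bytes at offsets 14..15: 99 E7.
Big-endian stores the most-significant byte at the lowest address.
The bytes are already most-significant first: 0x99E7.
0x99E7 = 39399.

39399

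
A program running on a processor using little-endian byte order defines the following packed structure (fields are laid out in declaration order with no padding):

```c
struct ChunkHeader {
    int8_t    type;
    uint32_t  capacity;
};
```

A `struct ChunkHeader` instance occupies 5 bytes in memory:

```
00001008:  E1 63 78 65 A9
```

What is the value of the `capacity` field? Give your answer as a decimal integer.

`capacity` follows `type` (1 byte), so it starts at byte offset 1 and occupies 4 bytes.
Bytes at offsets 1..4: 63 78 65 A9.
Little-endian stores the least-significant byte at the lowest address.
Reassemble most-significant byte first: A9 65 78 63 → 0xA9657863.
0xA9657863 = 2841999459.

2841999459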